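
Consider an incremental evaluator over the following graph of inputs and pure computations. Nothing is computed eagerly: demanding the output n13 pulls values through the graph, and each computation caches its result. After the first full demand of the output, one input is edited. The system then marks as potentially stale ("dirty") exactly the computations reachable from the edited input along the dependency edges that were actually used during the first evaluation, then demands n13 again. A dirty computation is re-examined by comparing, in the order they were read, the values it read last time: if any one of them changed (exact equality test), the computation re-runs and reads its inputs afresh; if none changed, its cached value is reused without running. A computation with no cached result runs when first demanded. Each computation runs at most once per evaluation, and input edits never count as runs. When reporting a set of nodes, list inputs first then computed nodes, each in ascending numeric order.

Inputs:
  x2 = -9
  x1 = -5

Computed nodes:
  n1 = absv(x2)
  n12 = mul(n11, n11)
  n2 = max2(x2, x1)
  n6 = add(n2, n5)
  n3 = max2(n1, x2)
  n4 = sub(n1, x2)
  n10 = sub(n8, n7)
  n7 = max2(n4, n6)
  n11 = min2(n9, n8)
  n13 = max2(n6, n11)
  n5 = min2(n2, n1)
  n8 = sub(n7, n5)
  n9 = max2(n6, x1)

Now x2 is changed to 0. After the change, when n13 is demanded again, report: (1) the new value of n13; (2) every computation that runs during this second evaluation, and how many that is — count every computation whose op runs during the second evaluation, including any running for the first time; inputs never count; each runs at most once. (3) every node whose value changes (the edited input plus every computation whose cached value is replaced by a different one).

Initial pass — values computed on the first demand:
  n1 = absv(-9) = 9
  n2 = max2(-9, -5) = -5
  n4 = sub(9, -9) = 18
  n5 = min2(-5, 9) = -5
  n6 = add(-5, -5) = -10
  n7 = max2(18, -10) = 18
  n8 = sub(18, -5) = 23
  n9 = max2(-10, -5) = -5
  n11 = min2(-5, 23) = -5
  n13 = max2(-10, -5) = -5

Second demand — change propagation:
  n1: re-runs because x2 -9->0; new result 0.
  n2: re-runs because x2 -9->0; new result 0.
  n4: re-runs because n1 9->0; x2 -9->0; new result 0.
  n5: re-runs because n2 -5->0; n1 9->0; new result 0.
  n6: re-runs because n2 -5->0; n5 -5->0; new result 0.
  n7: re-runs because n4 18->0; n6 -10->0; new result 0.
  n8: re-runs because n7 18->0; n5 -5->0; new result 0.
  n9: re-runs because n6 -10->0; new result 0.
  n11: re-runs because n9 -5->0; n8 23->0; new result 0.
  n13: re-runs because n6 -10->0; n11 -5->0; new result 0.

n13 now evaluates to 0.
Run set: n1, n2, n4, n5, n6, n7, n8, n9, n11, n13 (10 run).
Changed values: x2, n1, n2, n4, n5, n6, n7, n8, n9, n11, n13.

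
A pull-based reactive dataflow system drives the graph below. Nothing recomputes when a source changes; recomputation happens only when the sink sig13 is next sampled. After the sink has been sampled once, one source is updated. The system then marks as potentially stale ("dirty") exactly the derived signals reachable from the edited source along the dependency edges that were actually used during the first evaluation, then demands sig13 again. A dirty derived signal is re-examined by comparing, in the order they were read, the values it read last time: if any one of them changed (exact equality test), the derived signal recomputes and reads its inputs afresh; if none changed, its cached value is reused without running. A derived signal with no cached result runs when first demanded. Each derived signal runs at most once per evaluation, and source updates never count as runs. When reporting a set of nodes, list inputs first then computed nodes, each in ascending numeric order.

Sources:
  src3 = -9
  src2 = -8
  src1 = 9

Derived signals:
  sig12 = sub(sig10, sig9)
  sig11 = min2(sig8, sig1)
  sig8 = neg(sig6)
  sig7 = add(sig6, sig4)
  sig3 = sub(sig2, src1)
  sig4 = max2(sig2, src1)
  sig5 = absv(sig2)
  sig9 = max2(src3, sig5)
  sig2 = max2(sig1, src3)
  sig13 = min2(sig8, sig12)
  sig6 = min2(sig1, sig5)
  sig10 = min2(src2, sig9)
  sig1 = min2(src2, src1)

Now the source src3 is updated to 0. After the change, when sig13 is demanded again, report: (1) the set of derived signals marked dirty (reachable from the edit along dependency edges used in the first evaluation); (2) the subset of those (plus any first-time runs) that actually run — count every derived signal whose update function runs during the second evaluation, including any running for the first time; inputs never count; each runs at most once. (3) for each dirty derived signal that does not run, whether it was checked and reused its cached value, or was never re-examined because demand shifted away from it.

First evaluation (everything demanded from the output):
  sig1 = min2(-8, 9) = -8
  sig2 = max2(-8, -9) = -8
  sig5 = absv(-8) = 8
  sig6 = min2(-8, 8) = -8
  sig8 = neg(-8) = 8
  sig9 = max2(-9, 8) = 8
  sig10 = min2(-8, 8) = -8
  sig12 = sub(-8, 8) = -16
  sig13 = min2(8, -16) = -16

Propagation after the edit:
  sig2: runs — src3 -9->0; result 0.
  sig5: runs — sig2 -8->0; result 0.
  sig6: runs — sig5 8->0; result -8 (same value as before).
  sig8: checked — values it read are unchanged (sig6 unchanged); reused cached 8 without running.
  sig9: runs — src3 -9->0; sig5 8->0; result 0.
  sig10: runs — sig9 8->0; result -8 (same value as before).
  sig12: runs — sig9 8->0; result -8.
  sig13: runs — sig12 -16->-8; result -8.

Key observation: the cutoff stops propagation at sig8 — its inputs' values are unchanged, so it reuses its cache.

Marked dirty: sig2, sig5, sig6, sig8, sig9, sig10, sig12, sig13.
Derived signals that run: sig2, sig5, sig6, sig9, sig10, sig12, sig13 — 7 in total.
Checked but reused from cache: sig8.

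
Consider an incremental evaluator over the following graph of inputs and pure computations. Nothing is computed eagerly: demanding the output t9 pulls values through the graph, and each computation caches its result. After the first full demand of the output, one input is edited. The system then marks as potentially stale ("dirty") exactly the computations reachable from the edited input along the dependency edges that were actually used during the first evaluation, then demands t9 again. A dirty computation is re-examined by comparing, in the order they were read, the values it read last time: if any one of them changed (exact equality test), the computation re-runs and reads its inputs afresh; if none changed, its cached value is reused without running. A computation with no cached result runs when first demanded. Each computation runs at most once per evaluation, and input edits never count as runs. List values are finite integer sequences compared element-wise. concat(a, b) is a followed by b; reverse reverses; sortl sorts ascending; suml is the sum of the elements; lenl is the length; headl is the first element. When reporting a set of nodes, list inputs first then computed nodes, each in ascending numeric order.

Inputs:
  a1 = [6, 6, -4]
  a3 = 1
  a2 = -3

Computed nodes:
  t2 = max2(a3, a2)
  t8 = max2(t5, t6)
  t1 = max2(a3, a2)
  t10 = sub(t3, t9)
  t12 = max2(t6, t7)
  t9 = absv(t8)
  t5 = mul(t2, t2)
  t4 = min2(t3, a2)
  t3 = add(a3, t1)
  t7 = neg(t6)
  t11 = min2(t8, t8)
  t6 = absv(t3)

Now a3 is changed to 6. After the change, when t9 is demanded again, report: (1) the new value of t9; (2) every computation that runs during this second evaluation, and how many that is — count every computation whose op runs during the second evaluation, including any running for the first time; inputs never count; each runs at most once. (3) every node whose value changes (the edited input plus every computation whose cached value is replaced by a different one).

t9 now evaluates to 36.
Run set: t1, t2, t3, t5, t6, t8, t9 (7 run).
Changed values: a3, t1, t2, t3, t5, t6, t8, t9.

Initial pass — values computed on the first demand:
  t1 = max2(1, -3) = 1
  t2 = max2(1, -3) = 1
  t3 = add(1, 1) = 2
  t5 = mul(1, 1) = 1
  t6 = absv(2) = 2
  t8 = max2(1, 2) = 2
  t9 = absv(2) = 2

Second demand — change propagation:
  t1: re-runs because a3 1->6; new result 6.
  t2: re-runs because a3 1->6; new result 6.
  t3: re-runs because a3 1->6; t1 1->6; new result 12.
  t5: re-runs because t2 1->6; t2 1->6; new result 36.
  t6: re-runs because t3 2->12; new result 12.
  t8: re-runs because t5 1->36; t6 2->12; new result 36.
  t9: re-runs because t8 2->36; new result 36.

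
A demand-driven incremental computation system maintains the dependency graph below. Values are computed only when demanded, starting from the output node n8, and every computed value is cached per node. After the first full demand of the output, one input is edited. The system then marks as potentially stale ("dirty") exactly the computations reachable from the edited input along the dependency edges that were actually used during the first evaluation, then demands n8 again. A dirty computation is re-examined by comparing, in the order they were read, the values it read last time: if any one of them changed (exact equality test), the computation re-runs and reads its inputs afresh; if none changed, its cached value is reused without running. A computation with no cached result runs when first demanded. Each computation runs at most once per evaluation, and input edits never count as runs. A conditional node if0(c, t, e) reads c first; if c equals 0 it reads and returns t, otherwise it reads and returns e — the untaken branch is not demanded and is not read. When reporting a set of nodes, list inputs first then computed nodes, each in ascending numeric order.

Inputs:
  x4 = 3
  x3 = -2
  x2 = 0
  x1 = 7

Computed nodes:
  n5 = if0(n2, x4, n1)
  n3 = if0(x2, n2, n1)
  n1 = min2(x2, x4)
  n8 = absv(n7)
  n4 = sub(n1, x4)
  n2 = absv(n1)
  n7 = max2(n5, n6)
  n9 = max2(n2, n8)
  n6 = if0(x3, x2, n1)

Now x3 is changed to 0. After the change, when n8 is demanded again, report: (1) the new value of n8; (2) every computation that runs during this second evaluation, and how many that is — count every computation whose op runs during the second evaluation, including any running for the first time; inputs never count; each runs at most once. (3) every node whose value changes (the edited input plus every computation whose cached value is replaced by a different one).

New value of n8: 3.
Computations that run: n6 — 1 in total.
Values that change: x3.
Key observation: the change is absorbed at n6 — it re-runs but produces the same value, and the output's value is unchanged.

First evaluation (everything demanded from the output):
  n1 = min2(0, 3) = 0
  n2 = absv(0) = 0
  n5 = if0(n2=0 -> then branch x4) = 3
  n6 = if0(x3=-2 -> else branch n1) = 0
  n7 = max2(3, 0) = 3
  n8 = absv(3) = 3

Propagation after the edit:
  n6: runs — x3 -2->0; result 0 (same value as before).
  n7: checked — values it read are unchanged (n5 unchanged, n6 unchanged); reused cached 3 without running.
  n8: checked — values it read are unchanged (n7 unchanged); reused cached 3 without running.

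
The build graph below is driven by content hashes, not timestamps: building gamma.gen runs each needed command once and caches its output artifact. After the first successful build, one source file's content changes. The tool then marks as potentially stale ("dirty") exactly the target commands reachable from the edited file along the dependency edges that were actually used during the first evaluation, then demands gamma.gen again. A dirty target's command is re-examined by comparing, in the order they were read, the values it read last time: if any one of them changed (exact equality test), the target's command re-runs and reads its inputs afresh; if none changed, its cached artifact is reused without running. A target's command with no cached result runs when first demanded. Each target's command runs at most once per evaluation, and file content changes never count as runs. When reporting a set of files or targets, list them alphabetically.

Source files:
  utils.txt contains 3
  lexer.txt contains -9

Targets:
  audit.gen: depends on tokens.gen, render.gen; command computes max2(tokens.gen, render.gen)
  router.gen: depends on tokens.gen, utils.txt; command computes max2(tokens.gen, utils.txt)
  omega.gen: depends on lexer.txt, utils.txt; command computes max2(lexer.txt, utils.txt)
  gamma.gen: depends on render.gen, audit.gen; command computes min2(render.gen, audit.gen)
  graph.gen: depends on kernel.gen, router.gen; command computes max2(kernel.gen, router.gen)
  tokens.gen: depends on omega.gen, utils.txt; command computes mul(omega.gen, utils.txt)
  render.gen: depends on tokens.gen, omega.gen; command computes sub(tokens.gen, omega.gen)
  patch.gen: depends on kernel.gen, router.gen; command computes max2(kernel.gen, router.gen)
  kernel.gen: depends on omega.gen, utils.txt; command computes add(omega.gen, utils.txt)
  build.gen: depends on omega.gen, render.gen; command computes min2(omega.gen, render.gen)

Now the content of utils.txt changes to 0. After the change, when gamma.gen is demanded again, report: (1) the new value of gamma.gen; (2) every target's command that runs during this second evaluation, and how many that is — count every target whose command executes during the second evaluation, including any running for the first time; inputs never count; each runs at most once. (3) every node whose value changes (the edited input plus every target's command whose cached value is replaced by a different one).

gamma.gen now evaluates to 0.
Run set: audit.gen, gamma.gen, omega.gen, render.gen, tokens.gen (5 run).
Changed values: audit.gen, gamma.gen, omega.gen, render.gen, tokens.gen, utils.txt.

Initial pass — values computed on the first demand:
  omega.gen = max2(-9, 3) = 3
  tokens.gen = mul(3, 3) = 9
  render.gen = sub(9, 3) = 6
  audit.gen = max2(9, 6) = 9
  gamma.gen = min2(6, 9) = 6

Second demand — change propagation:
  omega.gen: re-runs because utils.txt 3->0; new result 0.
  tokens.gen: re-runs because omega.gen 3->0; utils.txt 3->0; new result 0.
  render.gen: re-runs because tokens.gen 9->0; omega.gen 3->0; new result 0.
  audit.gen: re-runs because tokens.gen 9->0; render.gen 6->0; new result 0.
  gamma.gen: re-runs because render.gen 6->0; audit.gen 9->0; new result 0.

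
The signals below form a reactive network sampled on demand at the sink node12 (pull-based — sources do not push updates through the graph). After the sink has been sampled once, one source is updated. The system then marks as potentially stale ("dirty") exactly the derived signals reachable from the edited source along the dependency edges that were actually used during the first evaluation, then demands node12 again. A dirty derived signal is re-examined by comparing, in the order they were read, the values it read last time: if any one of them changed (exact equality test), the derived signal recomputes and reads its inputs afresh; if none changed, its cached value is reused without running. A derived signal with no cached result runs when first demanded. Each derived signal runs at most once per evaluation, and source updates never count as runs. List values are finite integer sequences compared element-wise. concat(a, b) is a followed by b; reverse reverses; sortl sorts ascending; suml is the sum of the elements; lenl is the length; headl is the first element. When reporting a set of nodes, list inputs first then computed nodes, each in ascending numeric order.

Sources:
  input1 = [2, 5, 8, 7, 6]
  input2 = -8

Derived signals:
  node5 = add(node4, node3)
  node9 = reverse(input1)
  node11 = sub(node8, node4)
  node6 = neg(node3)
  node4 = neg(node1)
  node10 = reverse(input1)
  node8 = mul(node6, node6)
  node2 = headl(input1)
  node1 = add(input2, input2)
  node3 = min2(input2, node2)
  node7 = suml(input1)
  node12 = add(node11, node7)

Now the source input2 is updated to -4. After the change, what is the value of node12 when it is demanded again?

node12 now evaluates to 36.

Initial pass — values computed on the first demand:
  node1 = add(-8, -8) = -16
  node2 = headl([2, 5, 8, 7, 6]) = 2
  node3 = min2(-8, 2) = -8
  node4 = neg(-16) = 16
  node6 = neg(-8) = 8
  node7 = suml([2, 5, 8, 7, 6]) = 28
  node8 = mul(8, 8) = 64
  node11 = sub(64, 16) = 48
  node12 = add(48, 28) = 76

Second demand — change propagation:
  node1: re-runs because input2 -8->-4; input2 -8->-4; new result -8.
  node3: re-runs because input2 -8->-4; new result -4.
  node4: re-runs because node1 -16->-8; new result 8.
  node6: re-runs because node3 -8->-4; new result 4.
  node8: re-runs because node6 8->4; node6 8->4; new result 16.
  node11: re-runs because node8 64->16; node4 16->8; new result 8.
  node12: re-runs because node11 48->8; new result 36.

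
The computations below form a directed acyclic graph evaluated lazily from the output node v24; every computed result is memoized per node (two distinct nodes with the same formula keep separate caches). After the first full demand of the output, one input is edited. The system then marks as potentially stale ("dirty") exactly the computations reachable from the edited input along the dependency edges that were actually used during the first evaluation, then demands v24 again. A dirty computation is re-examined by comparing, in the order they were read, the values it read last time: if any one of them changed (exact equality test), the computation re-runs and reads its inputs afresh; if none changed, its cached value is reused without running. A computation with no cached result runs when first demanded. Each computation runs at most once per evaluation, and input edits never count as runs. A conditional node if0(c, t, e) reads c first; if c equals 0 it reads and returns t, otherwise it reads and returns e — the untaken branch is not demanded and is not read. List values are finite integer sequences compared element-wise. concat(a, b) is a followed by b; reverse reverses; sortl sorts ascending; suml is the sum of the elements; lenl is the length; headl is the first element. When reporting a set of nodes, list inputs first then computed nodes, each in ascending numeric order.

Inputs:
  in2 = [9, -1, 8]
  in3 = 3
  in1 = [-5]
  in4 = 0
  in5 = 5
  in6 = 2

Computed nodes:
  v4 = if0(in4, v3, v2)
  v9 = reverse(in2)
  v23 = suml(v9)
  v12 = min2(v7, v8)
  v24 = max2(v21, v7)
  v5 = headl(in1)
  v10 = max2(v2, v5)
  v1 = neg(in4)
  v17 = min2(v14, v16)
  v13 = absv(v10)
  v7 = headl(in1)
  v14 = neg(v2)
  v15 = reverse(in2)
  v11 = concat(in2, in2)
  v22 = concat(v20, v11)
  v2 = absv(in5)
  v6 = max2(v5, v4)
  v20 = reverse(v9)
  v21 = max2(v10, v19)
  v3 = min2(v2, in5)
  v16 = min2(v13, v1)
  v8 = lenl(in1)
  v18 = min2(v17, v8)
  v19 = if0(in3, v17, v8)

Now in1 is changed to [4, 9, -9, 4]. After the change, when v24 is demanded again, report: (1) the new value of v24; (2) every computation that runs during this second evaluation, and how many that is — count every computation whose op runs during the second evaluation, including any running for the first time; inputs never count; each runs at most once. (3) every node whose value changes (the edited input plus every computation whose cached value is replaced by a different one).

Demanding v24 again yields 5.
7 computations run: v5, v7, v8, v10, v19, v21, v24.
The nodes whose values change: in1, v5, v7, v8, v19.

First demand of the output computes:
  v2 = absv(5) = 5
  v5 = headl([-5]) = -5
  v7 = headl([-5]) = -5
  v8 = lenl([-5]) = 1
  v10 = max2(5, -5) = 5
  v19 = if0(in3=3 -> else branch v8) = 1
  v21 = max2(5, 1) = 5
  v24 = max2(5, -5) = 5

After the edit, cleaning proceeds:
  v5: a read changed (in1 [-5]->[4, 9, -9, 4]) — executes, giving 4.
  v7: a read changed (in1 [-5]->[4, 9, -9, 4]) — executes, giving 4.
  v8: a read changed (in1 [-5]->[4, 9, -9, 4]) — executes, giving 4.
  v10: a read changed (v5 -5->4) — executes, giving 5 — identical to its old value.
  v19: a read changed (v8 1->4) — executes, giving 4.
  v21: a read changed (v19 1->4) — executes, giving 5 — identical to its old value.
  v24: a read changed (v7 -5->4) — executes, giving 5 — identical to its old value.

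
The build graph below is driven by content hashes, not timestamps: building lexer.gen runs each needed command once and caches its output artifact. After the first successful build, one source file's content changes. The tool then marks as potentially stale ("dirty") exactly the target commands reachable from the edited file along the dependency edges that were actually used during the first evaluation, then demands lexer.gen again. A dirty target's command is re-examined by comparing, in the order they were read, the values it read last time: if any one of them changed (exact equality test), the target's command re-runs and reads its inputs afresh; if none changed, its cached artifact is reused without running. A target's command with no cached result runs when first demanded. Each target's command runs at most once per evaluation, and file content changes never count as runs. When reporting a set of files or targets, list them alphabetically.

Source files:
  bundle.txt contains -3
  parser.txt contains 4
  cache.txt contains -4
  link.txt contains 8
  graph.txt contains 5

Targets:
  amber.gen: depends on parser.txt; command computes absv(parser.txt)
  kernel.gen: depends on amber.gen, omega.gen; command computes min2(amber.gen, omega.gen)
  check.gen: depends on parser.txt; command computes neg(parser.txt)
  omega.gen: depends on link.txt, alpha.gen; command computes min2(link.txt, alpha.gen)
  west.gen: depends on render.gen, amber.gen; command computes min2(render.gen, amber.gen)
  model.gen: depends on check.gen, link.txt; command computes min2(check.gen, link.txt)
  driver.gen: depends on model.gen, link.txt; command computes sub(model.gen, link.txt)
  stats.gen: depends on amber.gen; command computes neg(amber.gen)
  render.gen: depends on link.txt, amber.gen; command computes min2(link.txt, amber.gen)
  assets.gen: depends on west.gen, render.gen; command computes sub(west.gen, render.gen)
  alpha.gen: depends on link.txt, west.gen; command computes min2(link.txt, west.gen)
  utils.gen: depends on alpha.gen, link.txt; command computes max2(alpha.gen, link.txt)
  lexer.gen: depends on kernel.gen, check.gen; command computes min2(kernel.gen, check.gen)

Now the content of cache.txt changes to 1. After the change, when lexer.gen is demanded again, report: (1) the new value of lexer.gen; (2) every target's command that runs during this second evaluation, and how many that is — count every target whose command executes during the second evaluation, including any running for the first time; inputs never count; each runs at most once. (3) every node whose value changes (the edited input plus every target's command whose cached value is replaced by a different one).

lexer.gen now evaluates to -4.
Run set: none (0 run).
Changed values: cache.txt.
The important point: nothing the output needs ever reads cache.txt, so the edit is invisible to it.

Initial pass — values computed on the first demand:
  amber.gen = absv(4) = 4
  check.gen = neg(4) = -4
  render.gen = min2(8, 4) = 4
  west.gen = min2(4, 4) = 4
  alpha.gen = min2(8, 4) = 4
  omega.gen = min2(8, 4) = 4
  kernel.gen = min2(4, 4) = 4
  lexer.gen = min2(4, -4) = -4

Second demand — change propagation:
  no demanded computation ever read cache.txt, so the edit dirties nothing and nothing runs.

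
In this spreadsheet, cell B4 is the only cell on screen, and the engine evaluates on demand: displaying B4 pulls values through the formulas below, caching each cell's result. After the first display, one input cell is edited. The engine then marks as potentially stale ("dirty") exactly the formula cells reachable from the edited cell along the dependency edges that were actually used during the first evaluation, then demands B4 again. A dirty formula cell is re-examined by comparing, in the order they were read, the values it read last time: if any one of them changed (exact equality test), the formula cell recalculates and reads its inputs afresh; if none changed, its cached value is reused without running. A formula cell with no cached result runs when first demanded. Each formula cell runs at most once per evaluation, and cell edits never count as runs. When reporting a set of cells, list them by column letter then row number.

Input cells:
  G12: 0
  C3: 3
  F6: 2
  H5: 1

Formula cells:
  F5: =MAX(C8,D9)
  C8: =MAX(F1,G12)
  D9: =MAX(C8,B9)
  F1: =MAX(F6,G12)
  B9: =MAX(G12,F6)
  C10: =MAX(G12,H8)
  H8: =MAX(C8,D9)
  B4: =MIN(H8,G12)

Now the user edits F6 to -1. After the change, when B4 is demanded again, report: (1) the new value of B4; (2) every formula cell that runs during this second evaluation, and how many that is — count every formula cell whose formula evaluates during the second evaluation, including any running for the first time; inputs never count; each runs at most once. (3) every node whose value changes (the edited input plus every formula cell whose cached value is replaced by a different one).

Initial pass — values computed on the first demand:
  B9 = MAX(0, 2) = 2
  F1 = MAX(2, 0) = 2
  C8 = MAX(2, 0) = 2
  D9 = MAX(2, 2) = 2
  H8 = MAX(2, 2) = 2
  B4 = MIN(2, 0) = 0

Second demand — change propagation:
  B9: re-runs because F6 2->-1; new result 0.
  F1: re-runs because F6 2->-1; new result 0.
  C8: re-runs because F1 2->0; new result 0.
  D9: re-runs because C8 2->0; B9 2->0; new result 0.
  H8: re-runs because C8 2->0; D9 2->0; new result 0.
  B4: re-runs because H8 2->0; new result 0 (unchanged).

B4 now evaluates to 0.
Run set: B4, B9, C8, D9, F1, H8 (6 run).
Changed values: B9, C8, D9, F1, F6, H8.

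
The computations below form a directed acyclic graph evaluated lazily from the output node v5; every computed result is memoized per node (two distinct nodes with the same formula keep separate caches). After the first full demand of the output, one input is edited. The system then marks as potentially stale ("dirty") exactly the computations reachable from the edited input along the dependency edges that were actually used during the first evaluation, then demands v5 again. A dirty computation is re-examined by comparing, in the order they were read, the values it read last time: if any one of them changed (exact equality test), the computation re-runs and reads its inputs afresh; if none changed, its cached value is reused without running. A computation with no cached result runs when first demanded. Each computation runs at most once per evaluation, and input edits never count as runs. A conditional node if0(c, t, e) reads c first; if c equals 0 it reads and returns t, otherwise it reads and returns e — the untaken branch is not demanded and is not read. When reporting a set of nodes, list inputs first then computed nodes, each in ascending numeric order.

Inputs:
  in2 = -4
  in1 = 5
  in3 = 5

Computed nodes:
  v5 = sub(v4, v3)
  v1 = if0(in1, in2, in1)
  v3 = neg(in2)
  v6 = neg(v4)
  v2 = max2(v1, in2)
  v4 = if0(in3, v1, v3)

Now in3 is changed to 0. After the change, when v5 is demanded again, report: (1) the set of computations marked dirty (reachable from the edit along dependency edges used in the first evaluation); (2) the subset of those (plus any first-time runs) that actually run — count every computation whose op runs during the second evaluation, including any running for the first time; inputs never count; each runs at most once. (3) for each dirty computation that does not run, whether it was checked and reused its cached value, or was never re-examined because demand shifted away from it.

First demand of the output computes:
  v3 = neg(-4) = 4
  v4 = if0(in3=5 -> else branch v3) = 4
  v5 = sub(4, 4) = 0

After the edit, cleaning proceeds:
  v1: had never run; runs now, result 5.
  v4: a read changed (in3 5->0) — executes, giving 5.
  v5: a read changed (v4 4->5) — executes, giving 1.

Note the branch switch — v1 had no cache and runs now for the first time.

The edit dirties: v4, v5.
3 computations run: v1, v4, v5.
No dirty computation escaped a run.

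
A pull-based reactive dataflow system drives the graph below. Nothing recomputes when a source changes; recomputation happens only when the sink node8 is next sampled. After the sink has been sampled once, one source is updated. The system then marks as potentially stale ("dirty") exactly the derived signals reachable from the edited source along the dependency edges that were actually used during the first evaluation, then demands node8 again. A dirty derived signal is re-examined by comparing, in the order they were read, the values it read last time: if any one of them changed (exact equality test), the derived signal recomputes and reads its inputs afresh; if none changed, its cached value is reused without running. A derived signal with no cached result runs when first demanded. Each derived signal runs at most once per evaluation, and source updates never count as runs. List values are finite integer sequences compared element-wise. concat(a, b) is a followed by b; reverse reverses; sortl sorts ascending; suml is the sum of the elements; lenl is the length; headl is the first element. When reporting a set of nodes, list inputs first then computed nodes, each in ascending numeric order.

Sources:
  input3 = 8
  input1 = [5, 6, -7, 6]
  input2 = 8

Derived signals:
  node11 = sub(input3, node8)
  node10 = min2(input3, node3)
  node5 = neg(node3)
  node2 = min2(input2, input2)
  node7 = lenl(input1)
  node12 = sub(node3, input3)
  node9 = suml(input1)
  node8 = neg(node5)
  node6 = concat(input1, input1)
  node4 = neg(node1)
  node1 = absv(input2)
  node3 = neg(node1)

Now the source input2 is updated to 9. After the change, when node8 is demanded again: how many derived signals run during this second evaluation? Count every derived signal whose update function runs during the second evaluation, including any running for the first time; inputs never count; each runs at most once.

First evaluation (everything demanded from the output):
  node1 = absv(8) = 8
  node3 = neg(8) = -8
  node5 = neg(-8) = 8
  node8 = neg(8) = -8

Propagation after the edit:
  node1: runs — input2 8->9; result 9.
  node3: runs — node1 8->9; result -9.
  node5: runs — node3 -8->-9; result 9.
  node8: runs — node5 8->9; result -9.

Derived signals that run: node1, node3, node5, node8 — 4 in total.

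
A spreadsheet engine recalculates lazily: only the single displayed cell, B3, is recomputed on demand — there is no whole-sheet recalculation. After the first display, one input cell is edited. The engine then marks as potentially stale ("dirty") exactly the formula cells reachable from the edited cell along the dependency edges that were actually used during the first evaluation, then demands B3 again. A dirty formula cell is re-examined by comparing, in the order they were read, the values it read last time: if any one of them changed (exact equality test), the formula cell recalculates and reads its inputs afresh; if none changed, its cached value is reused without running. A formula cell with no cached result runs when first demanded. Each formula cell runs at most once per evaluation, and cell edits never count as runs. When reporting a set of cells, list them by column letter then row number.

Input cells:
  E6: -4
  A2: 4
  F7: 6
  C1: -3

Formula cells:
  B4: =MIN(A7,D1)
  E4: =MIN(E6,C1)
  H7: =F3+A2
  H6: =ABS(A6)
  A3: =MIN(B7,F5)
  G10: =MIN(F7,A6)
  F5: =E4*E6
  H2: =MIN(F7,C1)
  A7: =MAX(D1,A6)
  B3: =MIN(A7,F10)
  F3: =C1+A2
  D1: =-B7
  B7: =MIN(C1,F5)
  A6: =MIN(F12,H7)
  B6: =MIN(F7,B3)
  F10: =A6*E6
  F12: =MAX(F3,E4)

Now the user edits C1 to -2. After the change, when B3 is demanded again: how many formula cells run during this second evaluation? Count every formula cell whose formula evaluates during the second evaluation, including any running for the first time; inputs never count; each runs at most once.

First evaluation (everything demanded from the output):
  E4 = MIN(-4, -3) = -4
  F3 = -3 + 4 = 1
  F5 = -4 * -4 = 16
  B7 = MIN(-3, 16) = -3
  D1 = -(-3) = 3
  F12 = MAX(1, -4) = 1
  H7 = 1 + 4 = 5
  A6 = MIN(1, 5) = 1
  A7 = MAX(3, 1) = 3
  F10 = 1 * -4 = -4
  B3 = MIN(3, -4) = -4

Propagation after the edit:
  E4: runs — C1 -3->-2; result -4 (same value as before).
  F3: runs — C1 -3->-2; result 2.
  F5: checked — values it read are unchanged (E4 unchanged, E6 unchanged); reused cached 16 without running.
  B7: runs — C1 -3->-2; result -2.
  D1: runs — B7 -3->-2; result 2.
  F12: runs — F3 1->2; result 2.
  H7: runs — F3 1->2; result 6.
  A6: runs — F12 1->2; H7 5->6; result 2.
  A7: runs — D1 3->2; A6 1->2; result 2.
  F10: runs — A6 1->2; result -8.
  B3: runs — A7 3->2; F10 -4->-8; result -8.

Key observation: the cutoff stops propagation at F5 — its inputs' values are unchanged, so it reuses its cache.

Formula cells that run: A6, A7, B3, B7, D1, E4, F3, F10, F12, H7 — 10 in total.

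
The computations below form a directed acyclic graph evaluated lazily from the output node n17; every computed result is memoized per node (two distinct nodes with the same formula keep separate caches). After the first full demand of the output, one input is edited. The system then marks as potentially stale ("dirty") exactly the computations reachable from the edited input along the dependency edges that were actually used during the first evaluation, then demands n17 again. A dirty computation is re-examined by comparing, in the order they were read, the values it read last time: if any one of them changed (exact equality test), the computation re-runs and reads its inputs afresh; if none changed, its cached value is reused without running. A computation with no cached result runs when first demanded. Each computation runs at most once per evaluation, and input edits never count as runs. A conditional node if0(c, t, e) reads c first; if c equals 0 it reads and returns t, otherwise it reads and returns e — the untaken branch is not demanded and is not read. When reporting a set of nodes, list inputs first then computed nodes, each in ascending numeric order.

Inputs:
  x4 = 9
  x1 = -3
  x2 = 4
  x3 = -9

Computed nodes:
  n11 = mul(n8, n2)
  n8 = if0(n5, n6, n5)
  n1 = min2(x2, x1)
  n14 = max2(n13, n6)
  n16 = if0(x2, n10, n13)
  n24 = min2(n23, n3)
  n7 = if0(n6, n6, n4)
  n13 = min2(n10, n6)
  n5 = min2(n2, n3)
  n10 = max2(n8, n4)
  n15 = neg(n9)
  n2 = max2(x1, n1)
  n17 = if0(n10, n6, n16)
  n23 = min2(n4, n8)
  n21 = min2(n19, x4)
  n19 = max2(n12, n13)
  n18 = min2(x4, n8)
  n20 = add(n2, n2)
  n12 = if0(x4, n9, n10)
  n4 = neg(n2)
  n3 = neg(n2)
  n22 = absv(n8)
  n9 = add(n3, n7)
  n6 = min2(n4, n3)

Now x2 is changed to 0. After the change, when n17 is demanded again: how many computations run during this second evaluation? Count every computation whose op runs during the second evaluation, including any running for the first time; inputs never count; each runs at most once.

First demand of the output computes:
  n1 = min2(4, -3) = -3
  n2 = max2(-3, -3) = -3
  n3 = neg(-3) = 3
  n4 = neg(-3) = 3
  n5 = min2(-3, 3) = -3
  n6 = min2(3, 3) = 3
  n8 = if0(n5=-3 -> else branch n5) = -3
  n10 = max2(-3, 3) = 3
  n13 = min2(3, 3) = 3
  n16 = if0(x2=4 -> else branch n13) = 3
  n17 = if0(n10=3 -> else branch n16) = 3

After the edit, cleaning proceeds:
  n1: a read changed (x2 4->0) — executes, giving -3 — identical to its old value.
  n2: dirty, but its reads are unchanged (x1 unchanged, n1 unchanged); cached -3 stands.
  n3: dirty, but its reads are unchanged (n2 unchanged); cached 3 stands.
  n4: dirty, but its reads are unchanged (n2 unchanged); cached 3 stands.
  n5: dirty, but its reads are unchanged (n2 unchanged, n3 unchanged); cached -3 stands.
  n6: stays stale; no demand reaches it after the flip.
  n8: dirty, but its reads are unchanged (n5 unchanged, n5 unchanged); cached -3 stands.
  n10: dirty, but its reads are unchanged (n8 unchanged, n4 unchanged); cached 3 stands.
  n13: stays stale; no demand reaches it after the flip.
  n16: a read changed (x2 4->0) — executes, giving 3 — identical to its old value.
  n17: dirty, but its reads are unchanged (n10 unchanged, n16 unchanged); cached 3 stands.

Note the branch switch — demand abandons n6, n13, which are never re-examined.

2 computations run: n1, n16.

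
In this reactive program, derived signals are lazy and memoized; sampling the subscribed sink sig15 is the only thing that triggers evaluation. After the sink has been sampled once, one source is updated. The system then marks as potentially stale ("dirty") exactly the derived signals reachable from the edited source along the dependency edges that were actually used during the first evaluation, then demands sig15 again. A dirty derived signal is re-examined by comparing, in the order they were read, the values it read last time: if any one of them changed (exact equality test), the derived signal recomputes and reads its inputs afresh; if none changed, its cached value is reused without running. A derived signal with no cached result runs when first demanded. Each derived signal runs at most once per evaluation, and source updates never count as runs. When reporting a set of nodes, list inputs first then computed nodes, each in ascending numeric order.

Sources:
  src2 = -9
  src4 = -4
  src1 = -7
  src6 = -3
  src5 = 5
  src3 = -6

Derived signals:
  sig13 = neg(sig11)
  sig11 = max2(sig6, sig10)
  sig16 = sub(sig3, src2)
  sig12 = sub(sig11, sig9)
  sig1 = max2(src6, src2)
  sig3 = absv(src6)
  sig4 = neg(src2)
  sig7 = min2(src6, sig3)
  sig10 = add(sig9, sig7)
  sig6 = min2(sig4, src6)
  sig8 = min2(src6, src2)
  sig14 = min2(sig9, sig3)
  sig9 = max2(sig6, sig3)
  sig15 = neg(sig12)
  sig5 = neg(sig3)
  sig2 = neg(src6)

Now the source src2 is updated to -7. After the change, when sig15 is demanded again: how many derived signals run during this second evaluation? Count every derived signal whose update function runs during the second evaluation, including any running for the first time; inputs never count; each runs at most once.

2 derived signals run: sig4, sig6.
Note the absorption at sig6: it re-runs yet its value is the same, leaving the output's value untouched.

First demand of the output computes:
  sig3 = absv(-3) = 3
  sig4 = neg(-9) = 9
  sig6 = min2(9, -3) = -3
  sig7 = min2(-3, 3) = -3
  sig9 = max2(-3, 3) = 3
  sig10 = add(3, -3) = 0
  sig11 = max2(-3, 0) = 0
  sig12 = sub(0, 3) = -3
  sig15 = neg(-3) = 3

After the edit, cleaning proceeds:
  sig4: a read changed (src2 -9->-7) — executes, giving 7.
  sig6: a read changed (sig4 9->7) — executes, giving -3 — identical to its old value.
  sig9: dirty, but its reads are unchanged (sig6 unchanged, sig3 unchanged); cached 3 stands.
  sig10: dirty, but its reads are unchanged (sig9 unchanged, sig7 unchanged); cached 0 stands.
  sig11: dirty, but its reads are unchanged (sig6 unchanged, sig10 unchanged); cached 0 stands.
  sig12: dirty, but its reads are unchanged (sig11 unchanged, sig9 unchanged); cached -3 stands.
  sig15: dirty, but its reads are unchanged (sig12 unchanged); cached 3 stands.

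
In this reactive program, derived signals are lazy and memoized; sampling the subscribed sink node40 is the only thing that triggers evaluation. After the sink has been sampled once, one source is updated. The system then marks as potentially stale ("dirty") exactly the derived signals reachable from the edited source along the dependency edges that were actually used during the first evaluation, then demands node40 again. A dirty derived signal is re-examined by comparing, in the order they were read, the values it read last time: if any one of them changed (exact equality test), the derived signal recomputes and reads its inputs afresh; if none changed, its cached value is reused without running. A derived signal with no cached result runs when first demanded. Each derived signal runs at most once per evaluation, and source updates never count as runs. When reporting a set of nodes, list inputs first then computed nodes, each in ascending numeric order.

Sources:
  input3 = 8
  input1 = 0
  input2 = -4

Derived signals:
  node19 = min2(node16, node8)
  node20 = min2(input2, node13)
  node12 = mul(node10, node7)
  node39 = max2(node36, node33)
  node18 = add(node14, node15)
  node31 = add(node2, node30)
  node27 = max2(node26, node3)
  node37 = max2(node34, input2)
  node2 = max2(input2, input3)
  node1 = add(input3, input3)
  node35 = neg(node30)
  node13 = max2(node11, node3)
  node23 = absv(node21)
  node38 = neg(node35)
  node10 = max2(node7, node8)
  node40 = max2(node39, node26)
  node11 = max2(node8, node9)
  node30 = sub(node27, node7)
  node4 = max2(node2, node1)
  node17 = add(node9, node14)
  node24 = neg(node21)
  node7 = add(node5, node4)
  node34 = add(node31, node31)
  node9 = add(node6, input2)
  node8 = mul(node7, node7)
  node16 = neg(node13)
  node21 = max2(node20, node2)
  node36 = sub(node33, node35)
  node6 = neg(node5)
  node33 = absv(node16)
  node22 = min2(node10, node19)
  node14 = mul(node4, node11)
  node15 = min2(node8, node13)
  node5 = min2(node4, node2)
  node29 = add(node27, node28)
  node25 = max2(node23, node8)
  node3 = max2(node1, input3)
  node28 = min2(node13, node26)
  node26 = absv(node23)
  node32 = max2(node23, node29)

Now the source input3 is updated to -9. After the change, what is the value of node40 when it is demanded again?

Demanding node40 again yields 76.

First demand of the output computes:
  node1 = add(8, 8) = 16
  node2 = max2(-4, 8) = 8
  node3 = max2(16, 8) = 16
  node4 = max2(8, 16) = 16
  node5 = min2(16, 8) = 8
  node6 = neg(8) = -8
  node7 = add(8, 16) = 24
  node8 = mul(24, 24) = 576
  node9 = add(-8, -4) = -12
  node11 = max2(576, -12) = 576
  node13 = max2(576, 16) = 576
  node16 = neg(576) = -576
  node20 = min2(-4, 576) = -4
  node21 = max2(-4, 8) = 8
  node23 = absv(8) = 8
  node26 = absv(8) = 8
  node27 = max2(8, 16) = 16
  node30 = sub(16, 24) = -8
  node33 = absv(-576) = 576
  node35 = neg(-8) = 8
  node36 = sub(576, 8) = 568
  node39 = max2(568, 576) = 576
  node40 = max2(576, 8) = 576

After the edit, cleaning proceeds:
  node1: a read changed (input3 8->-9; input3 8->-9) — executes, giving -18.
  node2: a read changed (input3 8->-9) — executes, giving -4.
  node3: a read changed (node1 16->-18; input3 8->-9) — executes, giving -9.
  node4: a read changed (node2 8->-4; node1 16->-18) — executes, giving -4.
  node5: a read changed (node4 16->-4; node2 8->-4) — executes, giving -4.
  node6: a read changed (node5 8->-4) — executes, giving 4.
  node7: a read changed (node5 8->-4; node4 16->-4) — executes, giving -8.
  node8: a read changed (node7 24->-8; node7 24->-8) — executes, giving 64.
  node9: a read changed (node6 -8->4) — executes, giving 0.
  node11: a read changed (node8 576->64; node9 -12->0) — executes, giving 64.
  node13: a read changed (node11 576->64; node3 16->-9) — executes, giving 64.
  node16: a read changed (node13 576->64) — executes, giving -64.
  node20: a read changed (node13 576->64) — executes, giving -4 — identical to its old value.
  node21: a read changed (node2 8->-4) — executes, giving -4.
  node23: a read changed (node21 8->-4) — executes, giving 4.
  node26: a read changed (node23 8->4) — executes, giving 4.
  node27: a read changed (node26 8->4; node3 16->-9) — executes, giving 4.
  node30: a read changed (node27 16->4; node7 24->-8) — executes, giving 12.
  node33: a read changed (node16 -576->-64) — executes, giving 64.
  node35: a read changed (node30 -8->12) — executes, giving -12.
  node36: a read changed (node33 576->64; node35 8->-12) — executes, giving 76.
  node39: a read changed (node36 568->76; node33 576->64) — executes, giving 76.
  node40: a read changed (node39 576->76; node26 8->4) — executes, giving 76.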